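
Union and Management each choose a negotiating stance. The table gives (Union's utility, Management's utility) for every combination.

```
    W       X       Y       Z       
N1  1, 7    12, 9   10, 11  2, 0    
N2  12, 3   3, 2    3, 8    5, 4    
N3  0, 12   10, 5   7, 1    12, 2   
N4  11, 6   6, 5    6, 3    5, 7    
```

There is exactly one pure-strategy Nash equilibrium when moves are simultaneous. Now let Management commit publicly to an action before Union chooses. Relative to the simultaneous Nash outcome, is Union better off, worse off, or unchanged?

unchanged

Union best-responds to each possible Management move:
- W → Union plays N2 (best of 1, 12, 0, 11); Management gets 3.
- X → Union plays N1 (best of 12, 3, 10, 6); Management gets 9.
- Y → Union plays N1 (best of 10, 3, 7, 6); Management gets 11.
- Z → Union plays N3 (best of 2, 5, 12, 5); Management gets 2.
Maximizing over 3, 9, 11, 2, Management chooses Y. Subgame-perfect outcome: (N1, Y) with payoffs (10, 11).
Under simultaneous play:
Union's best replies: W→N2; X→N1; Y→N1; Z→N3.
Management's best replies: N1→Y; N2→Y; N3→W; N4→Z.
Only (N1, Y) has each player best-responding; Nash payoffs (10, 11).
Union earns 10 sequentially versus 10 at the Nash outcome: unchanged.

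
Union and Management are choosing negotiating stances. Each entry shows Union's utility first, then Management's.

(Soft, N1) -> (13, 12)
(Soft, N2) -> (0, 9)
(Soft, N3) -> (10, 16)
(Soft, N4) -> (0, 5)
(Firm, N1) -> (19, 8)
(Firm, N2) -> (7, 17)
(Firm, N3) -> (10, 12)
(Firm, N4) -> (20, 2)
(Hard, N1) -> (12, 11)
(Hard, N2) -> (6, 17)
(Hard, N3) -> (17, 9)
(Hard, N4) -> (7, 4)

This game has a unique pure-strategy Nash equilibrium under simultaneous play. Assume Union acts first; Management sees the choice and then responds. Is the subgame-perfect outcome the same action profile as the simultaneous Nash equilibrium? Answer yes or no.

no

Solve by backward induction (Union leads).
- Soft: Management compares 12, 9, 16, 5 and picks N3; Union would get 10.
- Firm: Management compares 8, 17, 12, 2 and picks N2; Union would get 7.
- Hard: Management compares 11, 17, 9, 4 and picks N2; Union would get 6.
Among 10, 7, 6, the best is 10 at Soft. Subgame-perfect outcome: (Soft, N3) with payoffs (10, 16).
Now find the simultaneous Nash equilibrium.
Union's best replies: N1→Firm; N2→Firm; N3→Hard; N4→Firm.
Management's best replies: Soft→N3; Firm→N2; Hard→N2.
Only (Firm, N2) has each player best-responding; Nash payoffs (7, 17).
Sequential outcome (Soft, N3) differs from the Nash profile (Firm, N2).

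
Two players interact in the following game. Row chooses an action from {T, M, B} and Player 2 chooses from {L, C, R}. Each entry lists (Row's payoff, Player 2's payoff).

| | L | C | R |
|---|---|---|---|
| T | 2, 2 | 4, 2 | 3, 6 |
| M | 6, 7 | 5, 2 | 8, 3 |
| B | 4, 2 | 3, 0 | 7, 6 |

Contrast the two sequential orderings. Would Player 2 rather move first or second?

If Row leads: Player 2's best replies are T→R, M→L, B→R; Row's induced payoffs 3, 6, 7; outcome (B, R), payoffs (7, 6).
If Player 2 leads: Row's best replies are L→M, C→M, R→M; Player 2's induced payoffs 7, 2, 3; outcome (M, L), payoffs (6, 7).
Player 2 gets 7 moving first and 6 moving second, so Player 2 prefers to move first.

first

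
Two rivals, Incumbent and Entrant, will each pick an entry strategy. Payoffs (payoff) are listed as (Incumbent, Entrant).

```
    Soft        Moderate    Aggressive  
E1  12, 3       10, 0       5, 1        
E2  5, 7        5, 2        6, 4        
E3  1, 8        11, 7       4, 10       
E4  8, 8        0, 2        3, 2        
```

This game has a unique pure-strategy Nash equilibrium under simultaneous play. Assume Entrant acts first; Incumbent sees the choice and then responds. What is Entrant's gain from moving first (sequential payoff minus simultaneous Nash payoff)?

4

Work backward from Incumbent's decision.
- Soft: BR = E1, leader payoff 3.
- Moderate: BR = E3, leader payoff 7.
- Aggressive: BR = E2, leader payoff 4.
Entrant's induced payoffs are 3, 7, 4, so Entrant commits to Moderate. Subgame-perfect outcome: (E3, Moderate) with payoffs (11, 7).
Under simultaneous play:
Incumbent's best replies: Soft→E1; Moderate→E3; Aggressive→E2.
Entrant's best replies: E1→Soft; E2→Soft; E3→Aggressive; E4→Soft.
The unique mutual best reply is (E1, Soft), giving (12, 3).
Entrant's commitment gain: 7 − 3 = 4.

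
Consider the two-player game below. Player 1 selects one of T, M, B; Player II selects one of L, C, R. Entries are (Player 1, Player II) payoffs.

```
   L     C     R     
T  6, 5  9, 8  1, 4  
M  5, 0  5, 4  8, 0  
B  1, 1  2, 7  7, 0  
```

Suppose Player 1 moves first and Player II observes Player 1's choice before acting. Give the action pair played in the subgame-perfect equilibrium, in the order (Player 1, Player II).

Player II best-responds to each possible Player 1 move:
- T → Player II plays C (best of 5, 8, 4); Player 1 gets 9.
- M → Player II plays C (best of 0, 4, 0); Player 1 gets 5.
- B → Player II plays C (best of 1, 7, 0); Player 1 gets 2.
Maximizing over 9, 5, 2, Player 1 chooses T. Subgame-perfect outcome: (T, C) with payoffs (9, 8).

(T, C)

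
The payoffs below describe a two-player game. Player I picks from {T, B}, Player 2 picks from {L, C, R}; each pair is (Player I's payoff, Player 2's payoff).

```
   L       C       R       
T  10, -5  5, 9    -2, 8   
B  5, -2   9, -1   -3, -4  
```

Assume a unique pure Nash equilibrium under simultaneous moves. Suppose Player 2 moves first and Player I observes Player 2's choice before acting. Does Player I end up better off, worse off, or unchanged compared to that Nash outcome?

Player I best-responds to each possible Player 2 move:
- L: BR = T, leader payoff -5.
- C: BR = B, leader payoff -1.
- R: BR = T, leader payoff 8.
Among -5, -1, 8, the best is 8 at R. Subgame-perfect outcome: (T, R) with payoffs (-2, 8).
Under simultaneous play:
Player I's best replies: L→T; C→B; R→T.
Player 2's best replies: T→C; B→C.
The unique mutual best reply is (B, C), giving (9, -1).
Player I earns -2 sequentially versus 9 at the Nash outcome: worse off.

worse off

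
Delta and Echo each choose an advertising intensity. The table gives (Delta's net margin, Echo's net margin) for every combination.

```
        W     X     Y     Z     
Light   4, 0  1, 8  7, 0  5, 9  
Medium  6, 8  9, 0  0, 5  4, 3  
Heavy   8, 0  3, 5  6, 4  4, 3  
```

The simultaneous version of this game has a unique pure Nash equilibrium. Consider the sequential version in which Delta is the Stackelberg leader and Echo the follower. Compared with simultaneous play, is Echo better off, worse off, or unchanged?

Solve by backward induction (Delta leads).
- Light: BR = Z, leader payoff 5.
- Medium: BR = W, leader payoff 6.
- Heavy: BR = X, leader payoff 3.
Maximizing over 5, 6, 3, Delta chooses Medium. Subgame-perfect outcome: (Medium, W) with payoffs (6, 8).
Now find the simultaneous Nash equilibrium.
Delta's best replies: W→Heavy; X→Medium; Y→Light; Z→Light.
Echo's best replies: Light→Z; Medium→W; Heavy→X.
Only (Light, Z) has each player best-responding; Nash payoffs (5, 9).
Echo earns 8 sequentially versus 9 at the Nash outcome: worse off.

worse off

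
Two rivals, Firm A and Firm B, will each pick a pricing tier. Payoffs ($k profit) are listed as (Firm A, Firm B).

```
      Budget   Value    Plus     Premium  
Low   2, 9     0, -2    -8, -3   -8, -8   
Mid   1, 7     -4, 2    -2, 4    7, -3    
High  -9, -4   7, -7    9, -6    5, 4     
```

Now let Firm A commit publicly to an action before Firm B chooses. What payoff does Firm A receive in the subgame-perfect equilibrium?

5

Backward induction with Firm A moving first.
- Low: BR = Budget, leader payoff 2.
- Mid: BR = Budget, leader payoff 1.
- High: BR = Premium, leader payoff 5.
Among 2, 1, 5, the best is 5 at High. Subgame-perfect outcome: (High, Premium) with payoffs (5, 4).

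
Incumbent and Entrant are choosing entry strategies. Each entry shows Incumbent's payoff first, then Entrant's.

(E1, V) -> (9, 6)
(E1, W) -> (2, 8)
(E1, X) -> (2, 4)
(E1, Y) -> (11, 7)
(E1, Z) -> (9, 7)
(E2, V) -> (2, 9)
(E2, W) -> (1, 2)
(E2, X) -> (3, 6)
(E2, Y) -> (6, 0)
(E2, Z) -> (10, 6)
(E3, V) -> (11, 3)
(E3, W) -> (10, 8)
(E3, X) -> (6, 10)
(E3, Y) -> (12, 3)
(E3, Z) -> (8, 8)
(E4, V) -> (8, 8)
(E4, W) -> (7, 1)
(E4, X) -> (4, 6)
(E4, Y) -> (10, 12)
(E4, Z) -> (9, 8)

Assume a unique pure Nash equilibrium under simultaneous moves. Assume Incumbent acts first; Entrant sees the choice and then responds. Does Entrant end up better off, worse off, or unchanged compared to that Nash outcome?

better off

Backward induction with Incumbent moving first.
- E1 → Entrant plays W (best of 6, 8, 4, 7, 7); Incumbent gets 2.
- E2 → Entrant plays V (best of 9, 2, 6, 0, 6); Incumbent gets 2.
- E3 → Entrant plays X (best of 3, 8, 10, 3, 8); Incumbent gets 6.
- E4 → Entrant plays Y (best of 8, 1, 6, 12, 8); Incumbent gets 10.
Incumbent's induced payoffs are 2, 2, 6, 10, so Incumbent commits to E4. Subgame-perfect outcome: (E4, Y) with payoffs (10, 12).
For the simultaneous game, intersect best replies.
Incumbent's best replies: V→E3; W→E3; X→E3; Y→E3; Z→E2.
Entrant's best replies: E1→W; E2→V; E3→X; E4→Y.
The unique mutual best reply is (E3, X), giving (6, 10).
Entrant earns 12 sequentially versus 10 at the Nash outcome: better off.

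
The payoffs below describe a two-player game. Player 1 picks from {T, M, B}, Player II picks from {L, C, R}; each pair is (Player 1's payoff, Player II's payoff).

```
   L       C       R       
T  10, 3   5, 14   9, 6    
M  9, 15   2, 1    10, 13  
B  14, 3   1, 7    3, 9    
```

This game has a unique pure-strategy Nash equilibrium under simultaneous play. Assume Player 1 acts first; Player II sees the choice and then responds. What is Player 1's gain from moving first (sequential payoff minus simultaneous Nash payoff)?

Backward induction with Player 1 moving first.
- T → Player II plays C (best of 3, 14, 6); Player 1 gets 5.
- M → Player II plays L (best of 15, 1, 13); Player 1 gets 9.
- B → Player II plays R (best of 3, 7, 9); Player 1 gets 3.
Player 1's induced payoffs are 5, 9, 3, so Player 1 commits to M. Subgame-perfect outcome: (M, L) with payoffs (9, 15).
Under simultaneous play:
Player 1's best replies: L→B; C→T; R→M.
Player II's best replies: T→C; M→L; B→R.
Only (T, C) has each player best-responding; Nash payoffs (5, 14).
Player 1's commitment gain: 9 − 5 = 4.

4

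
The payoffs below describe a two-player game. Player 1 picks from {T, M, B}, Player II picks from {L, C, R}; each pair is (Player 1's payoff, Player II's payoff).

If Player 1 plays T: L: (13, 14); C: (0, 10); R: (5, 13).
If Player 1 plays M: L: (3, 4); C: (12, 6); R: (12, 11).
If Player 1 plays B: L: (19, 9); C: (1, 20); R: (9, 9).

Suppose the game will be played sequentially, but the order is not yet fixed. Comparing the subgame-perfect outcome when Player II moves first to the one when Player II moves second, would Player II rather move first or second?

second

If Player 1 leads: Player II's best replies are T→L, M→R, B→C; Player 1's induced payoffs 13, 12, 1; outcome (T, L), payoffs (13, 14).
If Player II leads: Player 1's best replies are L→B, C→M, R→M; Player II's induced payoffs 9, 6, 11; outcome (M, R), payoffs (12, 11).
Player II gets 11 moving first and 14 moving second, so Player II prefers to move second.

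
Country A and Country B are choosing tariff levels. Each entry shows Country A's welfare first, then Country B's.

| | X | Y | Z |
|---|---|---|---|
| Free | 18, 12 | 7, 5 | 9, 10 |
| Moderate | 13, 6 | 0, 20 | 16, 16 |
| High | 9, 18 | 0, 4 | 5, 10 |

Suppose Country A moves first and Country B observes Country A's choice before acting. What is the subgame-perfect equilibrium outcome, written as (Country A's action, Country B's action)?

(Free, X)

Backward induction with Country A moving first.
- Free → Country B plays X (best of 12, 5, 10); Country A gets 18.
- Moderate → Country B plays Y (best of 6, 20, 16); Country A gets 0.
- High → Country B plays X (best of 18, 4, 10); Country A gets 9.
Among 18, 0, 9, the best is 18 at Free. Subgame-perfect outcome: (Free, X) with payoffs (18, 12).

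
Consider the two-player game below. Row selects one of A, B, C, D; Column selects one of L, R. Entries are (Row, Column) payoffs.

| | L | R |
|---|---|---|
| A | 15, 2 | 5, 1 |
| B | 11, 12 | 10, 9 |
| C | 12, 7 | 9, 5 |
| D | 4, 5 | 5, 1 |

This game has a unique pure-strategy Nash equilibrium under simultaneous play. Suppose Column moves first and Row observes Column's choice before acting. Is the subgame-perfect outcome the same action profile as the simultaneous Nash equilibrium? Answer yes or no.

Solve by backward induction (Column leads).
- L: Row compares 15, 11, 12, 4 and picks A; Column would get 2.
- R: Row compares 5, 10, 9, 5 and picks B; Column would get 9.
Column's induced payoffs are 2, 9, so Column commits to R. Subgame-perfect outcome: (B, R) with payoffs (10, 9).
Under simultaneous play:
Row's best replies: L→A; R→B.
Column's best replies: A→L; B→L; C→L; D→L.
The unique mutual best reply is (A, L), giving (15, 2).
Sequential outcome (B, R) differs from the Nash profile (A, L).

no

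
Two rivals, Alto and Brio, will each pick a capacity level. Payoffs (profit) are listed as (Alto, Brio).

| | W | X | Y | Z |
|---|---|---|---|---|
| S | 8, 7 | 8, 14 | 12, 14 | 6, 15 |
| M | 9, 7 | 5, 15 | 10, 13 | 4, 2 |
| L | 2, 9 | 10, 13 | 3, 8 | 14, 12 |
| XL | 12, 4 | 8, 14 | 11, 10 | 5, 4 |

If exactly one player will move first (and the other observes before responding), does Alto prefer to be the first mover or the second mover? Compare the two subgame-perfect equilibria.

If Alto leads: Brio's best replies are S→Z, M→X, L→X, XL→X; Alto's induced payoffs 6, 5, 10, 8; outcome (L, X), payoffs (10, 13).
If Brio leads: Alto's best replies are W→XL, X→L, Y→S, Z→L; Brio's induced payoffs 4, 13, 14, 12; outcome (S, Y), payoffs (12, 14).
Alto gets 10 moving first and 12 moving second, so Alto prefers to move second.

second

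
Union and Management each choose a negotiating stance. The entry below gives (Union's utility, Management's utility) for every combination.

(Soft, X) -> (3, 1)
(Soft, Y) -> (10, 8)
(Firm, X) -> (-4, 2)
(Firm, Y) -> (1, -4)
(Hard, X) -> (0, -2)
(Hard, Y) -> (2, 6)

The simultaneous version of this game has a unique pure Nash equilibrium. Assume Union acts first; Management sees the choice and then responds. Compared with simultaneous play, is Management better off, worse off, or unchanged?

Backward induction with Union moving first.
- Soft → Management plays Y (best of 1, 8); Union gets 10.
- Firm → Management plays X (best of 2, -4); Union gets -4.
- Hard → Management plays Y (best of -2, 6); Union gets 2.
Among 10, -4, 2, the best is 10 at Soft. Subgame-perfect outcome: (Soft, Y) with payoffs (10, 8).
Under simultaneous play:
Union's best replies: X→Soft; Y→Soft.
Management's best replies: Soft→Y; Firm→X; Hard→Y.
The unique mutual best reply is (Soft, Y), giving (10, 8).
Management earns 8 sequentially versus 8 at the Nash outcome: unchanged.

unchanged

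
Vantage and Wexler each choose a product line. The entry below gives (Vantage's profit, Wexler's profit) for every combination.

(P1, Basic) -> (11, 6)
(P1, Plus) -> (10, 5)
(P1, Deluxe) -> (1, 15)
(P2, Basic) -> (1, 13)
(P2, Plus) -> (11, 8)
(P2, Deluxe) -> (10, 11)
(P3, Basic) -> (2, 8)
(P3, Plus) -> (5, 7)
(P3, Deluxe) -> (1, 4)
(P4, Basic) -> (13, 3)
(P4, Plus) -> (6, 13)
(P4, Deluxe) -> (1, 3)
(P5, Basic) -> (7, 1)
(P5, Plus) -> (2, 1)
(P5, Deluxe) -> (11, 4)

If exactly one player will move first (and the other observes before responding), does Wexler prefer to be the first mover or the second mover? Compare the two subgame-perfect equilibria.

first

If Vantage leads: Wexler's best replies are P1→Deluxe, P2→Basic, P3→Basic, P4→Plus, P5→Deluxe; Vantage's induced payoffs 1, 1, 2, 6, 11; outcome (P5, Deluxe), payoffs (11, 4).
If Wexler leads: Vantage's best replies are Basic→P4, Plus→P2, Deluxe→P5; Wexler's induced payoffs 3, 8, 4; outcome (P2, Plus), payoffs (11, 8).
Wexler gets 8 moving first and 4 moving second, so Wexler prefers to move first.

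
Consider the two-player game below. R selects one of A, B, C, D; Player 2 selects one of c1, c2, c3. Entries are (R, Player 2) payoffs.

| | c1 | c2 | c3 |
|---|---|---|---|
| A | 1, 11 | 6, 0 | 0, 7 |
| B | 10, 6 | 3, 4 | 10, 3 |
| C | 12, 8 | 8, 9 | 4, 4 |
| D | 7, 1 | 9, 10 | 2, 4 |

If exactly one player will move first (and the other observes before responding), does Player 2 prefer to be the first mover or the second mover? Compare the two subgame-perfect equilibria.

first

If R leads: Player 2's best replies are A→c1, B→c1, C→c2, D→c2; R's induced payoffs 1, 10, 8, 9; outcome (B, c1), payoffs (10, 6).
If Player 2 leads: R's best replies are c1→C, c2→D, c3→B; Player 2's induced payoffs 8, 10, 3; outcome (D, c2), payoffs (9, 10).
Player 2 gets 10 moving first and 6 moving second, so Player 2 prefers to move first.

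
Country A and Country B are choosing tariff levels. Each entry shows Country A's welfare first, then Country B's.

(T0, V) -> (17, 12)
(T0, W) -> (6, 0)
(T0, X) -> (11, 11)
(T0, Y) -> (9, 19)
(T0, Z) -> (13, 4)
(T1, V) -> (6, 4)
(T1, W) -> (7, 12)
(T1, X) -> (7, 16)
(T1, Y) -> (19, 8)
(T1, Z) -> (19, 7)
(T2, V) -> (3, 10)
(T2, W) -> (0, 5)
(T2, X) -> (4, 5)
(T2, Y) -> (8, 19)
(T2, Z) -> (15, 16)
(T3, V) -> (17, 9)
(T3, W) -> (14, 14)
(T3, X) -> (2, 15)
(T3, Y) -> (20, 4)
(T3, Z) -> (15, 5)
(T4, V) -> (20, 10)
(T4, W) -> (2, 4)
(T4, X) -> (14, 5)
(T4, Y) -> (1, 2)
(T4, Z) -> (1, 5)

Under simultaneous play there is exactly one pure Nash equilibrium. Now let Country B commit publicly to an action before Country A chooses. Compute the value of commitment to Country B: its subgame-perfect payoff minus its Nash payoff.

4

Backward induction with Country B moving first.
- V: BR = T4, leader payoff 10.
- W: BR = T3, leader payoff 14.
- X: BR = T4, leader payoff 5.
- Y: BR = T3, leader payoff 4.
- Z: BR = T1, leader payoff 7.
Maximizing over 10, 14, 5, 4, 7, Country B chooses W. Subgame-perfect outcome: (T3, W) with payoffs (14, 14).
For the simultaneous game, intersect best replies.
Country A's best replies: V→T4; W→T3; X→T4; Y→T3; Z→T1.
Country B's best replies: T0→Y; T1→X; T2→Y; T3→X; T4→V.
The unique mutual best reply is (T4, V), giving (20, 10).
Country B's commitment gain: 14 − 10 = 4.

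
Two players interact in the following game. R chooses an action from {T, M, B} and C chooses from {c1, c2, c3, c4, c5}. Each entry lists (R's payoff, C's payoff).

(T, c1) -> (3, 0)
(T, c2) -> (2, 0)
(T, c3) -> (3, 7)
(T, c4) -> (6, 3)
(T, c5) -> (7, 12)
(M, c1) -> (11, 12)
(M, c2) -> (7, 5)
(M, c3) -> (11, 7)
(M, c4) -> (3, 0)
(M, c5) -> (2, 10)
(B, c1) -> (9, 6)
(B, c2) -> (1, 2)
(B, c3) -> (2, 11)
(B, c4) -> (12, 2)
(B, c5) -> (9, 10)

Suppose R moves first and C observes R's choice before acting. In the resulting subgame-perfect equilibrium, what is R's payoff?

Work backward from C's decision.
- T: C compares 0, 0, 7, 3, 12 and picks c5; R would get 7.
- M: C compares 12, 5, 7, 0, 10 and picks c1; R would get 11.
- B: C compares 6, 2, 11, 2, 10 and picks c3; R would get 2.
Maximizing over 7, 11, 2, R chooses M. Subgame-perfect outcome: (M, c1) with payoffs (11, 12).

11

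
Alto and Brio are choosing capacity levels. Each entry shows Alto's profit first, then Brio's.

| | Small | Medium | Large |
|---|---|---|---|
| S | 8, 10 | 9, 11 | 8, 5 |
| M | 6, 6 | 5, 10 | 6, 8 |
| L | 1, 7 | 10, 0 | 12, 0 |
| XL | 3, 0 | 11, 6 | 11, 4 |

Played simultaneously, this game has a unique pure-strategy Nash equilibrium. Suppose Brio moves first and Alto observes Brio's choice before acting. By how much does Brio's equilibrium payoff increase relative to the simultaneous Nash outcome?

4

Backward induction with Brio moving first.
- Small → Alto plays S (best of 8, 6, 1, 3); Brio gets 10.
- Medium → Alto plays XL (best of 9, 5, 10, 11); Brio gets 6.
- Large → Alto plays L (best of 8, 6, 12, 11); Brio gets 0.
Among 10, 6, 0, the best is 10 at Small. Subgame-perfect outcome: (S, Small) with payoffs (8, 10).
Now find the simultaneous Nash equilibrium.
Alto's best replies: Small→S; Medium→XL; Large→L.
Brio's best replies: S→Medium; M→Medium; L→Small; XL→Medium.
The unique mutual best reply is (XL, Medium), giving (11, 6).
Brio's commitment gain: 10 − 6 = 4.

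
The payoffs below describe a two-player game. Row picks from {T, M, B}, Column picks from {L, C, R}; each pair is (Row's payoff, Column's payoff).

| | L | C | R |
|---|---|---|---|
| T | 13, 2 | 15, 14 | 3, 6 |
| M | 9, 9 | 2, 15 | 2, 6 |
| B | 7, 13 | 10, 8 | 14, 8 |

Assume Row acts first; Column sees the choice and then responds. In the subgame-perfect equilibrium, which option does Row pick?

Backward induction with Row moving first.
- T: Column compares 2, 14, 6 and picks C; Row would get 15.
- M: Column compares 9, 15, 6 and picks C; Row would get 2.
- B: Column compares 13, 8, 8 and picks L; Row would get 7.
Row's induced payoffs are 15, 2, 7, so Row commits to T. Subgame-perfect outcome: (T, C) with payoffs (15, 14).

T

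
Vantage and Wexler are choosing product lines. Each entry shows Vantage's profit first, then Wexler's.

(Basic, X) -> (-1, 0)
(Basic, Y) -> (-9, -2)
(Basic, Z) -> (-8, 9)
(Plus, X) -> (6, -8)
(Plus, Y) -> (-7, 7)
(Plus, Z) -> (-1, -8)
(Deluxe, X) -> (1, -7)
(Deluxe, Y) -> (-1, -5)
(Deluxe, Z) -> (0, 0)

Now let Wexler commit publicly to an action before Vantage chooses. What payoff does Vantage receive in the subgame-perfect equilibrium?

Backward induction with Wexler moving first.
- X: Vantage compares -1, 6, 1 and picks Plus; Wexler would get -8.
- Y: Vantage compares -9, -7, -1 and picks Deluxe; Wexler would get -5.
- Z: Vantage compares -8, -1, 0 and picks Deluxe; Wexler would get 0.
Among -8, -5, 0, the best is 0 at Z. Subgame-perfect outcome: (Deluxe, Z) with payoffs (0, 0).

0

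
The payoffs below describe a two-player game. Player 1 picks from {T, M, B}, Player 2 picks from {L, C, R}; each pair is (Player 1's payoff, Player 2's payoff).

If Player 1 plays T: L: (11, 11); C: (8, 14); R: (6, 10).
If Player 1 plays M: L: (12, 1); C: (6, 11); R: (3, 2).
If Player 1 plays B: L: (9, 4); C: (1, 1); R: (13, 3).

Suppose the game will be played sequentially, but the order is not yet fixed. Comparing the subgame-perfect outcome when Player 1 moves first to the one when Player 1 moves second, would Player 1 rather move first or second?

If Player 1 leads: Player 2's best replies are T→C, M→C, B→L; Player 1's induced payoffs 8, 6, 9; outcome (B, L), payoffs (9, 4).
If Player 2 leads: Player 1's best replies are L→M, C→T, R→B; Player 2's induced payoffs 1, 14, 3; outcome (T, C), payoffs (8, 14).
Player 1 gets 9 moving first and 8 moving second, so Player 1 prefers to move first.

first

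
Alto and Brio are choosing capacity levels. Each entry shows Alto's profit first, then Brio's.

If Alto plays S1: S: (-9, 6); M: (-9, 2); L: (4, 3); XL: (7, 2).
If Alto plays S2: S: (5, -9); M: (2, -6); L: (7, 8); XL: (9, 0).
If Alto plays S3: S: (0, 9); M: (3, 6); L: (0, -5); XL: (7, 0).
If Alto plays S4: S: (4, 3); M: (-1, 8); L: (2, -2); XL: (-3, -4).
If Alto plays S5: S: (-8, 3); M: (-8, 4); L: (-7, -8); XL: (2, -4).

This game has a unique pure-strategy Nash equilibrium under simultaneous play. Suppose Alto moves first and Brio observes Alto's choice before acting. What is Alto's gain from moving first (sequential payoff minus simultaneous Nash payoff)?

Brio best-responds to each possible Alto move:
- S1: BR = S, leader payoff -9.
- S2: BR = L, leader payoff 7.
- S3: BR = S, leader payoff 0.
- S4: BR = M, leader payoff -1.
- S5: BR = M, leader payoff -8.
Maximizing over -9, 7, 0, -1, -8, Alto chooses S2. Subgame-perfect outcome: (S2, L) with payoffs (7, 8).
Under simultaneous play:
Alto's best replies: S→S2; M→S3; L→S2; XL→S2.
Brio's best replies: S1→S; S2→L; S3→S; S4→M; S5→M.
Only (S2, L) has each player best-responding; Nash payoffs (7, 8).
Alto's commitment gain: 7 − 7 = 0.

0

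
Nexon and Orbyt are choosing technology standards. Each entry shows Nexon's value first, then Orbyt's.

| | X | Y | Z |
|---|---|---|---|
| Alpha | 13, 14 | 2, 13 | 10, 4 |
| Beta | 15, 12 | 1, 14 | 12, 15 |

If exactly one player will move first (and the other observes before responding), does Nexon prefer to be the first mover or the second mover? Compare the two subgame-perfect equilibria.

first

If Nexon leads: Orbyt's best replies are Alpha→X, Beta→Z; Nexon's induced payoffs 13, 12; outcome (Alpha, X), payoffs (13, 14).
If Orbyt leads: Nexon's best replies are X→Beta, Y→Alpha, Z→Beta; Orbyt's induced payoffs 12, 13, 15; outcome (Beta, Z), payoffs (12, 15).
Nexon gets 13 moving first and 12 moving second, so Nexon prefers to move first.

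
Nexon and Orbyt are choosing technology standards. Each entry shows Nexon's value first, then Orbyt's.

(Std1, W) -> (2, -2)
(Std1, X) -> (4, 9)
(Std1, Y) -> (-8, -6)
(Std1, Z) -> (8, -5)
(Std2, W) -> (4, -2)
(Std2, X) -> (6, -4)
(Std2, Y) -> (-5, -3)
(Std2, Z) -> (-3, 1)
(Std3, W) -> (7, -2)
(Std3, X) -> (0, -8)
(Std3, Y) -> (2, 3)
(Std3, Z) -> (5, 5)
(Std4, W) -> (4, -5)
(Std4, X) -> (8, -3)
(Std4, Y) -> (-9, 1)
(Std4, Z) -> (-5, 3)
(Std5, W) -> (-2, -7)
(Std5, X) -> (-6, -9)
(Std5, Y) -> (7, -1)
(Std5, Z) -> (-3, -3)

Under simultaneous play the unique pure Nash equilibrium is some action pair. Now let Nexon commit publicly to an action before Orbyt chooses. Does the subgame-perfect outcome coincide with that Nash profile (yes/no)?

Work backward from Orbyt's decision.
- Std1: Orbyt compares -2, 9, -6, -5 and picks X; Nexon would get 4.
- Std2: Orbyt compares -2, -4, -3, 1 and picks Z; Nexon would get -3.
- Std3: Orbyt compares -2, -8, 3, 5 and picks Z; Nexon would get 5.
- Std4: Orbyt compares -5, -3, 1, 3 and picks Z; Nexon would get -5.
- Std5: Orbyt compares -7, -9, -1, -3 and picks Y; Nexon would get 7.
Among 4, -3, 5, -5, 7, the best is 7 at Std5. Subgame-perfect outcome: (Std5, Y) with payoffs (7, -1).
Now find the simultaneous Nash equilibrium.
Nexon's best replies: W→Std3; X→Std4; Y→Std5; Z→Std1.
Orbyt's best replies: Std1→X; Std2→Z; Std3→Z; Std4→Z; Std5→Y.
The unique mutual best reply is (Std5, Y), giving (7, -1).
Sequential outcome (Std5, Y) coincides with the Nash profile (Std5, Y).

yes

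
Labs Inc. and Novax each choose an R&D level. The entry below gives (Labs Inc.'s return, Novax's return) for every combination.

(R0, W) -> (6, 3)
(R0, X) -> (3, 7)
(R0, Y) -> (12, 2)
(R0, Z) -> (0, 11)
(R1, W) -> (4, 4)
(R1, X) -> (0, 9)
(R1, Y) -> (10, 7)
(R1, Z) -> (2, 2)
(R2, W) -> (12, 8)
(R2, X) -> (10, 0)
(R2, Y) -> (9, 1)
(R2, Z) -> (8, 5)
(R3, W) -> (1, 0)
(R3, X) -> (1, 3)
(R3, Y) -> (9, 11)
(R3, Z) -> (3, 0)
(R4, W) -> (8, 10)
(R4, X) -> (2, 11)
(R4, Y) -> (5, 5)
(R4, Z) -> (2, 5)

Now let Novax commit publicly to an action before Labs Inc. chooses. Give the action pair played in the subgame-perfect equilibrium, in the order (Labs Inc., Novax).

Backward induction with Novax moving first.
- W: BR = R2, leader payoff 8.
- X: BR = R2, leader payoff 0.
- Y: BR = R0, leader payoff 2.
- Z: BR = R2, leader payoff 5.
Maximizing over 8, 0, 2, 5, Novax chooses W. Subgame-perfect outcome: (R2, W) with payoffs (12, 8).

(R2, W)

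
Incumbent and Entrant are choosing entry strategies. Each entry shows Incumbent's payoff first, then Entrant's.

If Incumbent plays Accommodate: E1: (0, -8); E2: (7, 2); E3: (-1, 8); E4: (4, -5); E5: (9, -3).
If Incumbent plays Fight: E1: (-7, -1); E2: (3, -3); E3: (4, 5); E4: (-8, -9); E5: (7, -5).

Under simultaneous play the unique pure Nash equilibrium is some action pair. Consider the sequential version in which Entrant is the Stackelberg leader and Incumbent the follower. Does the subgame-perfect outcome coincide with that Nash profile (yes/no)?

yes

Incumbent best-responds to each possible Entrant move:
- E1 → Incumbent plays Accommodate (best of 0, -7); Entrant gets -8.
- E2 → Incumbent plays Accommodate (best of 7, 3); Entrant gets 2.
- E3 → Incumbent plays Fight (best of -1, 4); Entrant gets 5.
- E4 → Incumbent plays Accommodate (best of 4, -8); Entrant gets -5.
- E5 → Incumbent plays Accommodate (best of 9, 7); Entrant gets -3.
Entrant's induced payoffs are -8, 2, 5, -5, -3, so Entrant commits to E3. Subgame-perfect outcome: (Fight, E3) with payoffs (4, 5).
Now find the simultaneous Nash equilibrium.
Incumbent's best replies: E1→Accommodate; E2→Accommodate; E3→Fight; E4→Accommodate; E5→Accommodate.
Entrant's best replies: Accommodate→E3; Fight→E3.
The unique mutual best reply is (Fight, E3), giving (4, 5).
Sequential outcome (Fight, E3) coincides with the Nash profile (Fight, E3).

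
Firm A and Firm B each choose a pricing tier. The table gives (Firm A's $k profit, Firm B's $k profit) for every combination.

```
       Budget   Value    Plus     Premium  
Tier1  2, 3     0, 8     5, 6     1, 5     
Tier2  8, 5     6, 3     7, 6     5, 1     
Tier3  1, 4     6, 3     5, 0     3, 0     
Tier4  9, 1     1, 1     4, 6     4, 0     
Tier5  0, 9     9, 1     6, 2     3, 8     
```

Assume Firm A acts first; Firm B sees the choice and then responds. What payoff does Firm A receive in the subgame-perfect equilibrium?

Backward induction with Firm A moving first.
- Tier1: BR = Value, leader payoff 0.
- Tier2: BR = Plus, leader payoff 7.
- Tier3: BR = Budget, leader payoff 1.
- Tier4: BR = Plus, leader payoff 4.
- Tier5: BR = Budget, leader payoff 0.
Among 0, 7, 1, 4, 0, the best is 7 at Tier2. Subgame-perfect outcome: (Tier2, Plus) with payoffs (7, 6).

7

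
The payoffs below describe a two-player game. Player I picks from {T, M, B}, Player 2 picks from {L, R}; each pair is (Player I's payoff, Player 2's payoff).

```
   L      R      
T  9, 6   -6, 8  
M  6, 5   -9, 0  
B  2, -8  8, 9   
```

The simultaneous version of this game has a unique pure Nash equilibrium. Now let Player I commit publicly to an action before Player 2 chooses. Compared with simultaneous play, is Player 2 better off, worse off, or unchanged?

Work backward from Player 2's decision.
- T → Player 2 plays R (best of 6, 8); Player I gets -6.
- M → Player 2 plays L (best of 5, 0); Player I gets 6.
- B → Player 2 plays R (best of -8, 9); Player I gets 8.
Among -6, 6, 8, the best is 8 at B. Subgame-perfect outcome: (B, R) with payoffs (8, 9).
For the simultaneous game, intersect best replies.
Player I's best replies: L→T; R→B.
Player 2's best replies: T→R; M→L; B→R.
The unique mutual best reply is (B, R), giving (8, 9).
Player 2 earns 9 sequentially versus 9 at the Nash outcome: unchanged.

unchanged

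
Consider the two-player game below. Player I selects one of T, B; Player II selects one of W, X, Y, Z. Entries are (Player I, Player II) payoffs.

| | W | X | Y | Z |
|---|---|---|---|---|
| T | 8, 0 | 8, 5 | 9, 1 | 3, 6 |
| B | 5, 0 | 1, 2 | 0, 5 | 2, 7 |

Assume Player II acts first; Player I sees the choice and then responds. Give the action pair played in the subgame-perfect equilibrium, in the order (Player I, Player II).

Player I best-responds to each possible Player II move:
- W → Player I plays T (best of 8, 5); Player II gets 0.
- X → Player I plays T (best of 8, 1); Player II gets 5.
- Y → Player I plays T (best of 9, 0); Player II gets 1.
- Z → Player I plays T (best of 3, 2); Player II gets 6.
Maximizing over 0, 5, 1, 6, Player II chooses Z. Subgame-perfect outcome: (T, Z) with payoffs (3, 6).

(T, Z)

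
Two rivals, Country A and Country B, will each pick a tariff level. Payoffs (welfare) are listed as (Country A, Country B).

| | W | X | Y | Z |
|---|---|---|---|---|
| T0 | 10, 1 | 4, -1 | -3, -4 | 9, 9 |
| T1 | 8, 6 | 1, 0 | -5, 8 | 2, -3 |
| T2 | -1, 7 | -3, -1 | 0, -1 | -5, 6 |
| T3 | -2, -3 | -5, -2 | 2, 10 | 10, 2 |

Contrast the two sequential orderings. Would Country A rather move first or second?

If Country A leads: Country B's best replies are T0→Z, T1→Y, T2→W, T3→Y; Country A's induced payoffs 9, -5, -1, 2; outcome (T0, Z), payoffs (9, 9).
If Country B leads: Country A's best replies are W→T0, X→T0, Y→T3, Z→T3; Country B's induced payoffs 1, -1, 10, 2; outcome (T3, Y), payoffs (2, 10).
Country A gets 9 moving first and 2 moving second, so Country A prefers to move first.

first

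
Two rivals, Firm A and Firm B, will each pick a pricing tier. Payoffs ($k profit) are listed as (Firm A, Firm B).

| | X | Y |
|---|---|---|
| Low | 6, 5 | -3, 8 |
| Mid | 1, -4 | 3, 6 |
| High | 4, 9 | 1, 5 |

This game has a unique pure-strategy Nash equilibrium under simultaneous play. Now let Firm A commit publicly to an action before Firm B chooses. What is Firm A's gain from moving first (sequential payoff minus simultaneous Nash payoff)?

Solve by backward induction (Firm A leads).
- Low → Firm B plays Y (best of 5, 8); Firm A gets -3.
- Mid → Firm B plays Y (best of -4, 6); Firm A gets 3.
- High → Firm B plays X (best of 9, 5); Firm A gets 4.
Among -3, 3, 4, the best is 4 at High. Subgame-perfect outcome: (High, X) with payoffs (4, 9).
Now find the simultaneous Nash equilibrium.
Firm A's best replies: X→Low; Y→Mid.
Firm B's best replies: Low→Y; Mid→Y; High→X.
The unique mutual best reply is (Mid, Y), giving (3, 6).
Firm A's commitment gain: 4 − 3 = 1.

1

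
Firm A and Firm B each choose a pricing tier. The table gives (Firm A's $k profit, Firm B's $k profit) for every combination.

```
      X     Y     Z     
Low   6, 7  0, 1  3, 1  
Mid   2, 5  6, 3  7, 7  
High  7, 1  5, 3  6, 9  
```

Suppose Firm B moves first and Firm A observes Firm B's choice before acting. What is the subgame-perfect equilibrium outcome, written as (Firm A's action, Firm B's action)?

(Mid, Z)

Backward induction with Firm B moving first.
- X: Firm A compares 6, 2, 7 and picks High; Firm B would get 1.
- Y: Firm A compares 0, 6, 5 and picks Mid; Firm B would get 3.
- Z: Firm A compares 3, 7, 6 and picks Mid; Firm B would get 7.
Firm B's induced payoffs are 1, 3, 7, so Firm B commits to Z. Subgame-perfect outcome: (Mid, Z) with payoffs (7, 7).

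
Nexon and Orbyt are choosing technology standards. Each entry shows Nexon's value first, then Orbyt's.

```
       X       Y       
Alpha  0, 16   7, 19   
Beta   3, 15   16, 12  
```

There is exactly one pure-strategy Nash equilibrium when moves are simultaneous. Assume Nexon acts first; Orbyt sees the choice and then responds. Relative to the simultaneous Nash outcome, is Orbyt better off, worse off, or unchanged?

Work backward from Orbyt's decision.
- Alpha → Orbyt plays Y (best of 16, 19); Nexon gets 7.
- Beta → Orbyt plays X (best of 15, 12); Nexon gets 3.
Nexon's induced payoffs are 7, 3, so Nexon commits to Alpha. Subgame-perfect outcome: (Alpha, Y) with payoffs (7, 19).
Under simultaneous play:
Nexon's best replies: X→Beta; Y→Beta.
Orbyt's best replies: Alpha→Y; Beta→X.
The unique mutual best reply is (Beta, X), giving (3, 15).
Orbyt earns 19 sequentially versus 15 at the Nash outcome: better off.

better off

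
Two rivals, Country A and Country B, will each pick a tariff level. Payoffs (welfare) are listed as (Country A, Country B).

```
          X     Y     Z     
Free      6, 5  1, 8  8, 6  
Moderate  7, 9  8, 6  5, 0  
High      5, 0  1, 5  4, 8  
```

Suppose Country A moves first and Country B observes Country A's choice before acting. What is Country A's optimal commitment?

Moderate

Country B best-responds to each possible Country A move:
- Free: Country B compares 5, 8, 6 and picks Y; Country A would get 1.
- Moderate: Country B compares 9, 6, 0 and picks X; Country A would get 7.
- High: Country B compares 0, 5, 8 and picks Z; Country A would get 4.
Country A's induced payoffs are 1, 7, 4, so Country A commits to Moderate. Subgame-perfect outcome: (Moderate, X) with payoffs (7, 9).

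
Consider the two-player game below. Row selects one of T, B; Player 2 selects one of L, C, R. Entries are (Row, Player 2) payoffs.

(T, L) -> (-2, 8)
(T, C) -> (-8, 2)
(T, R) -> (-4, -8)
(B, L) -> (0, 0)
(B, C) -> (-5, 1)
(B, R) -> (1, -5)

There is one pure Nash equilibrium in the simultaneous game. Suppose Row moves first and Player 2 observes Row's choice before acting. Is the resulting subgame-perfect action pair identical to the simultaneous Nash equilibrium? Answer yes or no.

no

Player 2 best-responds to each possible Row move:
- T → Player 2 plays L (best of 8, 2, -8); Row gets -2.
- B → Player 2 plays C (best of 0, 1, -5); Row gets -5.
Maximizing over -2, -5, Row chooses T. Subgame-perfect outcome: (T, L) with payoffs (-2, 8).
Now find the simultaneous Nash equilibrium.
Row's best replies: L→B; C→B; R→B.
Player 2's best replies: T→L; B→C.
Only (B, C) has each player best-responding; Nash payoffs (-5, 1).
Sequential outcome (T, L) differs from the Nash profile (B, C).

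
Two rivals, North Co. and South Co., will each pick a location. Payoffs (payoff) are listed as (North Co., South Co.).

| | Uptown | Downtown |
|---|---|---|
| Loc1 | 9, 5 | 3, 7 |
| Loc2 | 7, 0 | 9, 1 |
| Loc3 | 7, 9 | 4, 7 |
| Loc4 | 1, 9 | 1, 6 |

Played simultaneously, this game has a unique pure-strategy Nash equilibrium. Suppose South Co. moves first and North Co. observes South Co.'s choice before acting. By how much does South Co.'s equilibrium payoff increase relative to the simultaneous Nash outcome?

Backward induction with South Co. moving first.
- Uptown → North Co. plays Loc1 (best of 9, 7, 7, 1); South Co. gets 5.
- Downtown → North Co. plays Loc2 (best of 3, 9, 4, 1); South Co. gets 1.
Among 5, 1, the best is 5 at Uptown. Subgame-perfect outcome: (Loc1, Uptown) with payoffs (9, 5).
Under simultaneous play:
North Co.'s best replies: Uptown→Loc1; Downtown→Loc2.
South Co.'s best replies: Loc1→Downtown; Loc2→Downtown; Loc3→Uptown; Loc4→Uptown.
The unique mutual best reply is (Loc2, Downtown), giving (9, 1).
South Co.'s commitment gain: 5 − 1 = 4.

4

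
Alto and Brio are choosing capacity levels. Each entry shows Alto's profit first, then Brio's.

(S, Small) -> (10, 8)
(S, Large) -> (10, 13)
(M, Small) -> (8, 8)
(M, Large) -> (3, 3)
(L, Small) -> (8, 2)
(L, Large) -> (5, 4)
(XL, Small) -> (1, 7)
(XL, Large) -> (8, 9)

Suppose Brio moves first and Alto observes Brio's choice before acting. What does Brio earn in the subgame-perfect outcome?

Backward induction with Brio moving first.
- Small: BR = S, leader payoff 8.
- Large: BR = S, leader payoff 13.
Brio's induced payoffs are 8, 13, so Brio commits to Large. Subgame-perfect outcome: (S, Large) with payoffs (10, 13).

13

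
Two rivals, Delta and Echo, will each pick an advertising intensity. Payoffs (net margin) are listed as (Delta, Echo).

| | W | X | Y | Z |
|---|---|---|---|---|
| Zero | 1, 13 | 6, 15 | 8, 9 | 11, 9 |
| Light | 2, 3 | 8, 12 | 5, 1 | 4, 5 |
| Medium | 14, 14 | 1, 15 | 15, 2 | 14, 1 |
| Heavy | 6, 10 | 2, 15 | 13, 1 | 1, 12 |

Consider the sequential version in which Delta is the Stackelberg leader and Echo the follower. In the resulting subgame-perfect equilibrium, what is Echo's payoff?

Echo best-responds to each possible Delta move:
- Zero → Echo plays X (best of 13, 15, 9, 9); Delta gets 6.
- Light → Echo plays X (best of 3, 12, 1, 5); Delta gets 8.
- Medium → Echo plays X (best of 14, 15, 2, 1); Delta gets 1.
- Heavy → Echo plays X (best of 10, 15, 1, 12); Delta gets 2.
Delta's induced payoffs are 6, 8, 1, 2, so Delta commits to Light. Subgame-perfect outcome: (Light, X) with payoffs (8, 12).

12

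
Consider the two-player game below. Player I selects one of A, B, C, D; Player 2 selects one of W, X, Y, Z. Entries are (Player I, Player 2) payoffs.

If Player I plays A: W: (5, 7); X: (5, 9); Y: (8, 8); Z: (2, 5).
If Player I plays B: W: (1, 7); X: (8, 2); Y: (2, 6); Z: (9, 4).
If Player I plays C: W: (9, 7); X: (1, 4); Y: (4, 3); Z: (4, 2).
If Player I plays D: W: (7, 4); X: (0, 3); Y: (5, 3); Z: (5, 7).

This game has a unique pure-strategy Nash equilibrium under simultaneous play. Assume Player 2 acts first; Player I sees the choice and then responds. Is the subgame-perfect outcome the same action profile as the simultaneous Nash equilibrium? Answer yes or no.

Backward induction with Player 2 moving first.
- W: BR = C, leader payoff 7.
- X: BR = B, leader payoff 2.
- Y: BR = A, leader payoff 8.
- Z: BR = B, leader payoff 4.
Among 7, 2, 8, 4, the best is 8 at Y. Subgame-perfect outcome: (A, Y) with payoffs (8, 8).
Under simultaneous play:
Player I's best replies: W→C; X→B; Y→A; Z→B.
Player 2's best replies: A→X; B→W; C→W; D→Z.
The unique mutual best reply is (C, W), giving (9, 7).
Sequential outcome (A, Y) differs from the Nash profile (C, W).

no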